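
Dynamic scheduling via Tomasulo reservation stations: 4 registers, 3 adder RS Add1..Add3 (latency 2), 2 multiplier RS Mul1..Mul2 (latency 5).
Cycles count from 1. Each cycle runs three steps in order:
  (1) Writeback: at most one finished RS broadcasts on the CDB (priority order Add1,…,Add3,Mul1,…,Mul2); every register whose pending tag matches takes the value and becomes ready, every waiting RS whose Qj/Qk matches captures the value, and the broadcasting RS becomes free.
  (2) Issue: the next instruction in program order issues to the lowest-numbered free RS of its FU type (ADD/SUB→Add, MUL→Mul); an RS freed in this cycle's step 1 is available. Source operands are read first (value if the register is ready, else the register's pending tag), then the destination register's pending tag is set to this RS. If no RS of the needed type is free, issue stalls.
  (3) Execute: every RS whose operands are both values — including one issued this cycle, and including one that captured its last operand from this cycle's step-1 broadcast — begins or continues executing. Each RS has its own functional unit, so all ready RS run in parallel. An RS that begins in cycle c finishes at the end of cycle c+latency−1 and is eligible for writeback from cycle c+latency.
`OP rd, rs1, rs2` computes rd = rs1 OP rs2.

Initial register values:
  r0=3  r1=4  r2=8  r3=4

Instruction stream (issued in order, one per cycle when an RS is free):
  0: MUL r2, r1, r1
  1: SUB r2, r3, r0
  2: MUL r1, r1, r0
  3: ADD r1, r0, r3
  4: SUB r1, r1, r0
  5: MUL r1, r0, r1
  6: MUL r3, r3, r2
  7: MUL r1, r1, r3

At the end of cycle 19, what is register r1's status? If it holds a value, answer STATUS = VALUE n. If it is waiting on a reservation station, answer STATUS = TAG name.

STATUS = VALUE 48

c1: issue MUL r2<-Mul1 | r0:3,r1:4,r2:Mul1,r3:4
c2: issue SUB r2<-Add1 | r0:3,r1:4,r2:Add1,r3:4
c3: issue MUL r1<-Mul2 | r0:3,r1:Mul2,r2:Add1,r3:4
c4: CDB Add1=1; issue ADD r1<-Add1 | r0:3,r1:Add1,r2:1,r3:4
c5: issue SUB r1<-Add2 | r0:3,r1:Add2,r2:1,r3:4
c6: CDB Add1=7; stall | r0:3,r1:Add2,r2:1,r3:4
c7: CDB Mul1=16; issue MUL r1<-Mul1 | r0:3,r1:Mul1,r2:1,r3:4
c8: CDB Add2=4; stall | r0:3,r1:Mul1,r2:1,r3:4
c9: CDB Mul2=12; issue MUL r3<-Mul2 | r0:3,r1:Mul1,r2:1,r3:Mul2
c10: stall | r0:3,r1:Mul1,r2:1,r3:Mul2
c11: stall | r0:3,r1:Mul1,r2:1,r3:Mul2
c12: stall | r0:3,r1:Mul1,r2:1,r3:Mul2
c13: CDB Mul1=12; issue MUL r1<-Mul1 | r0:3,r1:Mul1,r2:1,r3:Mul2
c14: CDB Mul2=4 | r0:3,r1:Mul1,r2:1,r3:4
c15: - | r0:3,r1:Mul1,r2:1,r3:4
c16: - | r0:3,r1:Mul1,r2:1,r3:4
c17: - | r0:3,r1:Mul1,r2:1,r3:4
c18: - | r0:3,r1:Mul1,r2:1,r3:4
c19: CDB Mul1=48 | r0:3,r1:48,r2:1,r3:4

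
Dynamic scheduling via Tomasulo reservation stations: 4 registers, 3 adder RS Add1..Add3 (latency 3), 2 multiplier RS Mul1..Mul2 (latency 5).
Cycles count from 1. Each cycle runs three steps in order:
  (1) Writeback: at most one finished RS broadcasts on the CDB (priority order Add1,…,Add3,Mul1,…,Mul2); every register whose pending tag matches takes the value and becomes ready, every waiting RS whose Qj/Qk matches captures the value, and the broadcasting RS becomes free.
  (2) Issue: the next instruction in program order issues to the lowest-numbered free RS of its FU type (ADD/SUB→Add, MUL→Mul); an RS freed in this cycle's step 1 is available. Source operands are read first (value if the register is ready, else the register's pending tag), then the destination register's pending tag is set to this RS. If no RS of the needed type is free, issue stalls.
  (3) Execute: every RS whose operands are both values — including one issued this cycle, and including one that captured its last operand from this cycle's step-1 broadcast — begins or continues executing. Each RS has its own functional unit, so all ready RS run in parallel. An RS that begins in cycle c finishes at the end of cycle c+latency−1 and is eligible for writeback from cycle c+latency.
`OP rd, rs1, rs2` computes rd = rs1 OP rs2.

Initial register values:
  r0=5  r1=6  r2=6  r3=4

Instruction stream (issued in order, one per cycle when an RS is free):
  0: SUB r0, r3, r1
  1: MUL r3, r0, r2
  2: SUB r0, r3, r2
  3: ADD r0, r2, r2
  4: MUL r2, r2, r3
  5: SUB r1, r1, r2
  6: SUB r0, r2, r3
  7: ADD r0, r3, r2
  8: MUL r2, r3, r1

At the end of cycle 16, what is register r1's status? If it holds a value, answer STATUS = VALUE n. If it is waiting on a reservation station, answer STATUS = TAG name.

cycle 1: issue SUB r0<-Add1 // r0:Add1,r1:6,r2:6,r3:4
cycle 2: issue MUL r3<-Mul1 // r0:Add1,r1:6,r2:6,r3:Mul1
cycle 3: issue SUB r0<-Add2 // r0:Add2,r1:6,r2:6,r3:Mul1
cycle 4: CDB Add1=-2; issue ADD r0<-Add1 // r0:Add1,r1:6,r2:6,r3:Mul1
cycle 5: issue MUL r2<-Mul2 // r0:Add1,r1:6,r2:Mul2,r3:Mul1
cycle 6: issue SUB r1<-Add3 // r0:Add1,r1:Add3,r2:Mul2,r3:Mul1
cycle 7: CDB Add1=12; issue SUB r0<-Add1 // r0:Add1,r1:Add3,r2:Mul2,r3:Mul1
cycle 8: stall // r0:Add1,r1:Add3,r2:Mul2,r3:Mul1
cycle 9: CDB Mul1=-12; stall // r0:Add1,r1:Add3,r2:Mul2,r3:-12
cycle 10: stall // r0:Add1,r1:Add3,r2:Mul2,r3:-12
cycle 11: stall // r0:Add1,r1:Add3,r2:Mul2,r3:-12
cycle 12: CDB Add2=-18; issue ADD r0<-Add2 // r0:Add2,r1:Add3,r2:Mul2,r3:-12
cycle 13: issue MUL r2<-Mul1 // r0:Add2,r1:Add3,r2:Mul1,r3:-12
cycle 14: CDB Mul2=-72 // r0:Add2,r1:Add3,r2:Mul1,r3:-12
cycle 15: - // r0:Add2,r1:Add3,r2:Mul1,r3:-12
cycle 16: - // r0:Add2,r1:Add3,r2:Mul1,r3:-12

STATUS = TAG Add3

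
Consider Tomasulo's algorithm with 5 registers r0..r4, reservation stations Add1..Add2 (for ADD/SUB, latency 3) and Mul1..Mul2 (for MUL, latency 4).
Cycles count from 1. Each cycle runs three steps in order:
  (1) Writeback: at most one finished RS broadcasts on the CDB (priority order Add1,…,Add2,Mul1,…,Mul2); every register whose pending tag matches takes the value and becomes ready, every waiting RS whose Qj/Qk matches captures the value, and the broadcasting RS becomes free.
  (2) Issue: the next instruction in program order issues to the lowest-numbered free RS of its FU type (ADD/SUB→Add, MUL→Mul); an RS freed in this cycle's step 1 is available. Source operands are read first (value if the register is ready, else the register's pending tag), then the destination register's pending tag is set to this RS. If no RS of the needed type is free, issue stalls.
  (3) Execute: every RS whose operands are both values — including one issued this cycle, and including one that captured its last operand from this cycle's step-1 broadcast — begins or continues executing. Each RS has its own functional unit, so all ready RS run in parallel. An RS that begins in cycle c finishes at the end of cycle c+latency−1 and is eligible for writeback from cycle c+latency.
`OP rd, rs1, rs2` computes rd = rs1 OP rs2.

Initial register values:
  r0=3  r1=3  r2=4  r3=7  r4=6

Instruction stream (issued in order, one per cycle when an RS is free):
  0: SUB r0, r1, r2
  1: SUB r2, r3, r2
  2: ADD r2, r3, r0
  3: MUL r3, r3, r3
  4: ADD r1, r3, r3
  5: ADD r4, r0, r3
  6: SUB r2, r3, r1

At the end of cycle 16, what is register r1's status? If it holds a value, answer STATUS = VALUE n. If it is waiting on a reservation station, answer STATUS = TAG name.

STATUS = VALUE 98

  c1: issue SUB r0<-Add1  regs: r0:Add1,r1:3,r2:4,r3:7,r4:6
  c2: issue SUB r2<-Add2  regs: r0:Add1,r1:3,r2:Add2,r3:7,r4:6
  c3: stall  regs: r0:Add1,r1:3,r2:Add2,r3:7,r4:6
  c4: CDB Add1=-1; issue ADD r2<-Add1  regs: r0:-1,r1:3,r2:Add1,r3:7,r4:6
  c5: CDB Add2=3; issue MUL r3<-Mul1  regs: r0:-1,r1:3,r2:Add1,r3:Mul1,r4:6
  c6: issue ADD r1<-Add2  regs: r0:-1,r1:Add2,r2:Add1,r3:Mul1,r4:6
  c7: CDB Add1=6; issue ADD r4<-Add1  regs: r0:-1,r1:Add2,r2:6,r3:Mul1,r4:Add1
  c8: stall  regs: r0:-1,r1:Add2,r2:6,r3:Mul1,r4:Add1
  c9: CDB Mul1=49; stall  regs: r0:-1,r1:Add2,r2:6,r3:49,r4:Add1
  c10: stall  regs: r0:-1,r1:Add2,r2:6,r3:49,r4:Add1
  c11: stall  regs: r0:-1,r1:Add2,r2:6,r3:49,r4:Add1
  c12: CDB Add1=48; issue SUB r2<-Add1  regs: r0:-1,r1:Add2,r2:Add1,r3:49,r4:48
  c13: CDB Add2=98  regs: r0:-1,r1:98,r2:Add1,r3:49,r4:48
  c14: -  regs: r0:-1,r1:98,r2:Add1,r3:49,r4:48
  c15: -  regs: r0:-1,r1:98,r2:Add1,r3:49,r4:48
  c16: CDB Add1=-49  regs: r0:-1,r1:98,r2:-49,r3:49,r4:48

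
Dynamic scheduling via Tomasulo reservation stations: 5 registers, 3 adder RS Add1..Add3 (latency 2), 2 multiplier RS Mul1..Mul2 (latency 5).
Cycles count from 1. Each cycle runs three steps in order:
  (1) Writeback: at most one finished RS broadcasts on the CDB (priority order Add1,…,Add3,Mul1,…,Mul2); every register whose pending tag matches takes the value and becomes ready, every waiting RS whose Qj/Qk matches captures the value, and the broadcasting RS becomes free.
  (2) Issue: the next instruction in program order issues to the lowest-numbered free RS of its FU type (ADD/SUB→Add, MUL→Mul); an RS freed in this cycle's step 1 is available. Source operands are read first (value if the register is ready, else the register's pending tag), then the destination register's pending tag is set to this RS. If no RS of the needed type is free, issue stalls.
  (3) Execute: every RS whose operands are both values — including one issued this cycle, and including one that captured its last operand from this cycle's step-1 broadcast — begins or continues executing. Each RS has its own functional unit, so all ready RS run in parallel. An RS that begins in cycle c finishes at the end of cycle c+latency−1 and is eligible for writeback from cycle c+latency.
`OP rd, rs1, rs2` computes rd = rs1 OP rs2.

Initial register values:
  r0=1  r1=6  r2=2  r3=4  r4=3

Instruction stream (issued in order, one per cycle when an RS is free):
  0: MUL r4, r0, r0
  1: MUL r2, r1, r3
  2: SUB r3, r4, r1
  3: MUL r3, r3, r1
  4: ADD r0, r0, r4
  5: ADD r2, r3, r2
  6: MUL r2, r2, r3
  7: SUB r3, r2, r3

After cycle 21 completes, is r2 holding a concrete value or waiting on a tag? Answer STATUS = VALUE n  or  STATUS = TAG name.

  c1: issue MUL r4<-Mul1  regs: r0:1,r1:6,r2:2,r3:4,r4:Mul1
  c2: issue MUL r2<-Mul2  regs: r0:1,r1:6,r2:Mul2,r3:4,r4:Mul1
  c3: issue SUB r3<-Add1  regs: r0:1,r1:6,r2:Mul2,r3:Add1,r4:Mul1
  c4: stall  regs: r0:1,r1:6,r2:Mul2,r3:Add1,r4:Mul1
  c5: stall  regs: r0:1,r1:6,r2:Mul2,r3:Add1,r4:Mul1
  c6: CDB Mul1=1; issue MUL r3<-Mul1  regs: r0:1,r1:6,r2:Mul2,r3:Mul1,r4:1
  c7: CDB Mul2=24; issue ADD r0<-Add2  regs: r0:Add2,r1:6,r2:24,r3:Mul1,r4:1
  c8: CDB Add1=-5; issue ADD r2<-Add1  regs: r0:Add2,r1:6,r2:Add1,r3:Mul1,r4:1
  c9: CDB Add2=2; issue MUL r2<-Mul2  regs: r0:2,r1:6,r2:Mul2,r3:Mul1,r4:1
  c10: issue SUB r3<-Add2  regs: r0:2,r1:6,r2:Mul2,r3:Add2,r4:1
  c11: -  regs: r0:2,r1:6,r2:Mul2,r3:Add2,r4:1
  c12: -  regs: r0:2,r1:6,r2:Mul2,r3:Add2,r4:1
  c13: CDB Mul1=-30  regs: r0:2,r1:6,r2:Mul2,r3:Add2,r4:1
  c14: -  regs: r0:2,r1:6,r2:Mul2,r3:Add2,r4:1
  c15: CDB Add1=-6  regs: r0:2,r1:6,r2:Mul2,r3:Add2,r4:1
  c16: -  regs: r0:2,r1:6,r2:Mul2,r3:Add2,r4:1
  c17: -  regs: r0:2,r1:6,r2:Mul2,r3:Add2,r4:1
  c18: -  regs: r0:2,r1:6,r2:Mul2,r3:Add2,r4:1
  c19: -  regs: r0:2,r1:6,r2:Mul2,r3:Add2,r4:1
  c20: CDB Mul2=180  regs: r0:2,r1:6,r2:180,r3:Add2,r4:1
  c21: -  regs: r0:2,r1:6,r2:180,r3:Add2,r4:1

STATUS = VALUE 180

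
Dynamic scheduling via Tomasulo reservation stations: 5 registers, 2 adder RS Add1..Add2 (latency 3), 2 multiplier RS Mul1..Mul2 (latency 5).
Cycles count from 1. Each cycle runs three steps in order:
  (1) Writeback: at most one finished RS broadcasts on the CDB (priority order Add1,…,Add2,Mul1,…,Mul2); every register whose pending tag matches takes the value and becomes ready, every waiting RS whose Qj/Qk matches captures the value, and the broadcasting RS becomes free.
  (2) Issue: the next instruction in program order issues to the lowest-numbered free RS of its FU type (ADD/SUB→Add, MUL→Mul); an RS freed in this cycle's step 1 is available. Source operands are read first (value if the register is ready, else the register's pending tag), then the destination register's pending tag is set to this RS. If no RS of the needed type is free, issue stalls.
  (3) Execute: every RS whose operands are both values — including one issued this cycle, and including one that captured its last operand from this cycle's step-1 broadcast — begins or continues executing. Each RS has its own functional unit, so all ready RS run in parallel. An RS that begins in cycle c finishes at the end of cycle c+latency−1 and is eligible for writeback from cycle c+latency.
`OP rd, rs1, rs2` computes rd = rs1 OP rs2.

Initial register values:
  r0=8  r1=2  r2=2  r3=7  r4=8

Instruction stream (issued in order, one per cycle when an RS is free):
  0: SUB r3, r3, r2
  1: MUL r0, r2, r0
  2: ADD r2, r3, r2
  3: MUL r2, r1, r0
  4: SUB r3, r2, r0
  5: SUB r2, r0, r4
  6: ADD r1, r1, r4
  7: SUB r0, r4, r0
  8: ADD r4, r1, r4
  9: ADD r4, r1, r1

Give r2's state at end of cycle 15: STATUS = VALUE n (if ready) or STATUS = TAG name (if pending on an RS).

STATUS = VALUE 8

  c1: issue SUB r3<-Add1  regs: r0:8,r1:2,r2:2,r3:Add1,r4:8
  c2: issue MUL r0<-Mul1  regs: r0:Mul1,r1:2,r2:2,r3:Add1,r4:8
  c3: issue ADD r2<-Add2  regs: r0:Mul1,r1:2,r2:Add2,r3:Add1,r4:8
  c4: CDB Add1=5; issue MUL r2<-Mul2  regs: r0:Mul1,r1:2,r2:Mul2,r3:5,r4:8
  c5: issue SUB r3<-Add1  regs: r0:Mul1,r1:2,r2:Mul2,r3:Add1,r4:8
  c6: stall  regs: r0:Mul1,r1:2,r2:Mul2,r3:Add1,r4:8
  c7: CDB Add2=7; issue SUB r2<-Add2  regs: r0:Mul1,r1:2,r2:Add2,r3:Add1,r4:8
  c8: CDB Mul1=16; stall  regs: r0:16,r1:2,r2:Add2,r3:Add1,r4:8
  c9: stall  regs: r0:16,r1:2,r2:Add2,r3:Add1,r4:8
  c10: stall  regs: r0:16,r1:2,r2:Add2,r3:Add1,r4:8
  c11: CDB Add2=8; issue ADD r1<-Add2  regs: r0:16,r1:Add2,r2:8,r3:Add1,r4:8
  c12: stall  regs: r0:16,r1:Add2,r2:8,r3:Add1,r4:8
  c13: CDB Mul2=32; stall  regs: r0:16,r1:Add2,r2:8,r3:Add1,r4:8
  c14: CDB Add2=10; issue SUB r0<-Add2  regs: r0:Add2,r1:10,r2:8,r3:Add1,r4:8
  c15: stall  regs: r0:Add2,r1:10,r2:8,r3:Add1,r4:8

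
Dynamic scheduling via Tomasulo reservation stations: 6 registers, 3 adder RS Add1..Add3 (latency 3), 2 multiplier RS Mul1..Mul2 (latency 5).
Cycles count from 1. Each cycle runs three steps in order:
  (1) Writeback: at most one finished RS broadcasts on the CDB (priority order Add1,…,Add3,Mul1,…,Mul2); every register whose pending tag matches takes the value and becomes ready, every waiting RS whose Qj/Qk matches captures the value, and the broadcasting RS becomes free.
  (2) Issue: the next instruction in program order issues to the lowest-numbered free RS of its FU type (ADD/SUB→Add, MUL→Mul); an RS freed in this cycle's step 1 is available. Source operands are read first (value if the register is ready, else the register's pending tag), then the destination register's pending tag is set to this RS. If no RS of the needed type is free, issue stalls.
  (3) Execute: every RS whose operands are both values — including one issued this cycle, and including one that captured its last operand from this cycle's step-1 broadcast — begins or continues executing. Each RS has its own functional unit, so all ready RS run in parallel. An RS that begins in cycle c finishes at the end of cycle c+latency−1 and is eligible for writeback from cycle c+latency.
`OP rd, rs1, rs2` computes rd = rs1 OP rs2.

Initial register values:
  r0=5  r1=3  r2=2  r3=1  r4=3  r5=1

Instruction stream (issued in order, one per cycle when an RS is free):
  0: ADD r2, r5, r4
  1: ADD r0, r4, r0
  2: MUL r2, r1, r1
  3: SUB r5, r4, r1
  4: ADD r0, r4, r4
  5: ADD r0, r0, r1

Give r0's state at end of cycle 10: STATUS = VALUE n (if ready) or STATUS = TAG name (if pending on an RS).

STATUS = TAG Add3

c1: issue ADD r2<-Add1 | r0:5,r1:3,r2:Add1,r3:1,r4:3,r5:1
c2: issue ADD r0<-Add2 | r0:Add2,r1:3,r2:Add1,r3:1,r4:3,r5:1
c3: issue MUL r2<-Mul1 | r0:Add2,r1:3,r2:Mul1,r3:1,r4:3,r5:1
c4: CDB Add1=4; issue SUB r5<-Add1 | r0:Add2,r1:3,r2:Mul1,r3:1,r4:3,r5:Add1
c5: CDB Add2=8; issue ADD r0<-Add2 | r0:Add2,r1:3,r2:Mul1,r3:1,r4:3,r5:Add1
c6: issue ADD r0<-Add3 | r0:Add3,r1:3,r2:Mul1,r3:1,r4:3,r5:Add1
c7: CDB Add1=0 | r0:Add3,r1:3,r2:Mul1,r3:1,r4:3,r5:0
c8: CDB Add2=6 | r0:Add3,r1:3,r2:Mul1,r3:1,r4:3,r5:0
c9: CDB Mul1=9 | r0:Add3,r1:3,r2:9,r3:1,r4:3,r5:0
c10: - | r0:Add3,r1:3,r2:9,r3:1,r4:3,r5:0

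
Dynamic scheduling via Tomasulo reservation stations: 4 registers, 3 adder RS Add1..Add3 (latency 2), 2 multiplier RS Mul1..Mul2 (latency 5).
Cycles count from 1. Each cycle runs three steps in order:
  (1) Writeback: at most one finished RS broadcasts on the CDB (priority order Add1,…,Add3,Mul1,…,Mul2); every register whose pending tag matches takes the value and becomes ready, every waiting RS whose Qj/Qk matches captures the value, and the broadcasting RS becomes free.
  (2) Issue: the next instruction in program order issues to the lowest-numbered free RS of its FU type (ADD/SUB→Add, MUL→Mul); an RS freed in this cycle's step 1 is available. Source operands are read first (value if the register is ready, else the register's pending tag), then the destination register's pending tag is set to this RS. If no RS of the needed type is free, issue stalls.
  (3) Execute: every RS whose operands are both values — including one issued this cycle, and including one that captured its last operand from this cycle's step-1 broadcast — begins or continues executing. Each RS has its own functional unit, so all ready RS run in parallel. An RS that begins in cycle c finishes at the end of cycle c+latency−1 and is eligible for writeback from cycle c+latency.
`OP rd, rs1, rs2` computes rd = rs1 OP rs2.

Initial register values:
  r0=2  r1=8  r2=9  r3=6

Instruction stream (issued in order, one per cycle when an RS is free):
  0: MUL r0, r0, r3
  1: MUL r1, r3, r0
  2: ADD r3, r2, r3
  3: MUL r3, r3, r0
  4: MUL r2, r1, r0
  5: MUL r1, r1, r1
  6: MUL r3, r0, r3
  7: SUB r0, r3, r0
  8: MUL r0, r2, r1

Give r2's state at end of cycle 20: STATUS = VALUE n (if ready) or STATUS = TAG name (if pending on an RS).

STATUS = VALUE 864

  c1: issue MUL r0<-Mul1  regs: r0:Mul1,r1:8,r2:9,r3:6
  c2: issue MUL r1<-Mul2  regs: r0:Mul1,r1:Mul2,r2:9,r3:6
  c3: issue ADD r3<-Add1  regs: r0:Mul1,r1:Mul2,r2:9,r3:Add1
  c4: stall  regs: r0:Mul1,r1:Mul2,r2:9,r3:Add1
  c5: CDB Add1=15; stall  regs: r0:Mul1,r1:Mul2,r2:9,r3:15
  c6: CDB Mul1=12; issue MUL r3<-Mul1  regs: r0:12,r1:Mul2,r2:9,r3:Mul1
  c7: stall  regs: r0:12,r1:Mul2,r2:9,r3:Mul1
  c8: stall  regs: r0:12,r1:Mul2,r2:9,r3:Mul1
  c9: stall  regs: r0:12,r1:Mul2,r2:9,r3:Mul1
  c10: stall  regs: r0:12,r1:Mul2,r2:9,r3:Mul1
  c11: CDB Mul1=180; issue MUL r2<-Mul1  regs: r0:12,r1:Mul2,r2:Mul1,r3:180
  c12: CDB Mul2=72; issue MUL r1<-Mul2  regs: r0:12,r1:Mul2,r2:Mul1,r3:180
  c13: stall  regs: r0:12,r1:Mul2,r2:Mul1,r3:180
  c14: stall  regs: r0:12,r1:Mul2,r2:Mul1,r3:180
  c15: stall  regs: r0:12,r1:Mul2,r2:Mul1,r3:180
  c16: stall  regs: r0:12,r1:Mul2,r2:Mul1,r3:180
  c17: CDB Mul1=864; issue MUL r3<-Mul1  regs: r0:12,r1:Mul2,r2:864,r3:Mul1
  c18: CDB Mul2=5184; issue SUB r0<-Add1  regs: r0:Add1,r1:5184,r2:864,r3:Mul1
  c19: issue MUL r0<-Mul2  regs: r0:Mul2,r1:5184,r2:864,r3:Mul1
  c20: -  regs: r0:Mul2,r1:5184,r2:864,r3:Mul1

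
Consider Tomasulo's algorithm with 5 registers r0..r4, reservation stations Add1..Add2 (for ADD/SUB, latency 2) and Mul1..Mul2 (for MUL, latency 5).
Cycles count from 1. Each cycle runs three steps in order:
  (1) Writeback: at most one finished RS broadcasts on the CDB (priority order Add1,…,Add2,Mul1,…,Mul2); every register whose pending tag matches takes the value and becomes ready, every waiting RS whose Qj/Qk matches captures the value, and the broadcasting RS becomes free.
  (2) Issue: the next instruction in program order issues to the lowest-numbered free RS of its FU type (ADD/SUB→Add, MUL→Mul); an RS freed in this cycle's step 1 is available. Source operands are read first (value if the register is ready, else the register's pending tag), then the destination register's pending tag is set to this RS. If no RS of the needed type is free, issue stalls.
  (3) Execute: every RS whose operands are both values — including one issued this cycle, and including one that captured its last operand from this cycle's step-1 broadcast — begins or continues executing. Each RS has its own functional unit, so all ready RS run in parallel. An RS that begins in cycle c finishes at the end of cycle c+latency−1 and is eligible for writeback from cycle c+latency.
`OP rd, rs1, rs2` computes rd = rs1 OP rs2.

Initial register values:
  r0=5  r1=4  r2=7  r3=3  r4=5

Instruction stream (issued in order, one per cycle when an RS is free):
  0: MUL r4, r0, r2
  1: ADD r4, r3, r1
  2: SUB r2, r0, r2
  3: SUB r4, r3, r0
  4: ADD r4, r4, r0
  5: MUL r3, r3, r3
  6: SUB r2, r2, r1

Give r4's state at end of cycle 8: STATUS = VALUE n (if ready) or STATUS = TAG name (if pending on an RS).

STATUS = VALUE 3

  c1: issue MUL r4<-Mul1  regs: r0:5,r1:4,r2:7,r3:3,r4:Mul1
  c2: issue ADD r4<-Add1  regs: r0:5,r1:4,r2:7,r3:3,r4:Add1
  c3: issue SUB r2<-Add2  regs: r0:5,r1:4,r2:Add2,r3:3,r4:Add1
  c4: CDB Add1=7; issue SUB r4<-Add1  regs: r0:5,r1:4,r2:Add2,r3:3,r4:Add1
  c5: CDB Add2=-2; issue ADD r4<-Add2  regs: r0:5,r1:4,r2:-2,r3:3,r4:Add2
  c6: CDB Add1=-2; issue MUL r3<-Mul2  regs: r0:5,r1:4,r2:-2,r3:Mul2,r4:Add2
  c7: CDB Mul1=35; issue SUB r2<-Add1  regs: r0:5,r1:4,r2:Add1,r3:Mul2,r4:Add2
  c8: CDB Add2=3  regs: r0:5,r1:4,r2:Add1,r3:Mul2,r4:3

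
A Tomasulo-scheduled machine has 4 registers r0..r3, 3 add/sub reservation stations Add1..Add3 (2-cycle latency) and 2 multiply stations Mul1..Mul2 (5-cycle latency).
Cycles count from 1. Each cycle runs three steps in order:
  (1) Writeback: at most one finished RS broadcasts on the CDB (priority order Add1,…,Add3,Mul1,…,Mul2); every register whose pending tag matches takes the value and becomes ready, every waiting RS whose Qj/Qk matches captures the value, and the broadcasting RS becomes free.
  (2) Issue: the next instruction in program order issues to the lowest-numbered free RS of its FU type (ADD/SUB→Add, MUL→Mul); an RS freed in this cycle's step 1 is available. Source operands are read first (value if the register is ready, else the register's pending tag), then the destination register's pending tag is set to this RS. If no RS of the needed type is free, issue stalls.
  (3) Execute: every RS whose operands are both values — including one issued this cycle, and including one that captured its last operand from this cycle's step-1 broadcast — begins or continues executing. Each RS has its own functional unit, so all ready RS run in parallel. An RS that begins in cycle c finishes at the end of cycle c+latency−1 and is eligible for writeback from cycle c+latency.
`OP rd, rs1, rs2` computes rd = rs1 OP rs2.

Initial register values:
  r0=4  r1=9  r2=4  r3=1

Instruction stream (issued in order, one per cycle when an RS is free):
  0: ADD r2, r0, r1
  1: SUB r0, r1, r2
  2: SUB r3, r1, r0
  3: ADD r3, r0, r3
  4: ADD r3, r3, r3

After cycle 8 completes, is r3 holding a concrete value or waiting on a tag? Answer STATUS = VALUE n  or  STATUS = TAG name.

cycle 1: issue ADD r2<-Add1 // r0:4,r1:9,r2:Add1,r3:1
cycle 2: issue SUB r0<-Add2 // r0:Add2,r1:9,r2:Add1,r3:1
cycle 3: CDB Add1=13; issue SUB r3<-Add1 // r0:Add2,r1:9,r2:13,r3:Add1
cycle 4: issue ADD r3<-Add3 // r0:Add2,r1:9,r2:13,r3:Add3
cycle 5: CDB Add2=-4; issue ADD r3<-Add2 // r0:-4,r1:9,r2:13,r3:Add2
cycle 6: - // r0:-4,r1:9,r2:13,r3:Add2
cycle 7: CDB Add1=13 // r0:-4,r1:9,r2:13,r3:Add2
cycle 8: - // r0:-4,r1:9,r2:13,r3:Add2

STATUS = TAG Add2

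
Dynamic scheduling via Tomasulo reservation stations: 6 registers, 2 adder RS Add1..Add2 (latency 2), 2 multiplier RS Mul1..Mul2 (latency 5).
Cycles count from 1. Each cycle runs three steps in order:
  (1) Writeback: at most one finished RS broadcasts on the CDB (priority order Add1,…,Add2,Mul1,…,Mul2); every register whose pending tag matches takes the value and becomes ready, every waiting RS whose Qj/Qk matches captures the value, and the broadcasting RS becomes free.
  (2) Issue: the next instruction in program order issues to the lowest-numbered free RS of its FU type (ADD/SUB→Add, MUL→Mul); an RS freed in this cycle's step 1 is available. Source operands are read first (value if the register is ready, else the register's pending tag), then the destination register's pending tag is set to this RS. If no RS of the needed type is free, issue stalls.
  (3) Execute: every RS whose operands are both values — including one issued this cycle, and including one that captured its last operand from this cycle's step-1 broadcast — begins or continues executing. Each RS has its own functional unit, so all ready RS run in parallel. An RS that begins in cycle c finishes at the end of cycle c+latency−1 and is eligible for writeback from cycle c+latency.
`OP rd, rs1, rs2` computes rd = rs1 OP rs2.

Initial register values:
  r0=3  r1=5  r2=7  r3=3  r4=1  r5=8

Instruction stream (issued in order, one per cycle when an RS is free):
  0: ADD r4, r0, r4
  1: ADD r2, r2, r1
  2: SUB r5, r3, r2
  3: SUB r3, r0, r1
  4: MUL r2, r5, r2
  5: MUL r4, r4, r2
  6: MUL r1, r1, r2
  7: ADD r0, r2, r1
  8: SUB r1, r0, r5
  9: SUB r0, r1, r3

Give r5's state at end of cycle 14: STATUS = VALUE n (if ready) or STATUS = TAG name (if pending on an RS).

STATUS = VALUE -9

  c1: issue ADD r4<-Add1  regs: r0:3,r1:5,r2:7,r3:3,r4:Add1,r5:8
  c2: issue ADD r2<-Add2  regs: r0:3,r1:5,r2:Add2,r3:3,r4:Add1,r5:8
  c3: CDB Add1=4; issue SUB r5<-Add1  regs: r0:3,r1:5,r2:Add2,r3:3,r4:4,r5:Add1
  c4: CDB Add2=12; issue SUB r3<-Add2  regs: r0:3,r1:5,r2:12,r3:Add2,r4:4,r5:Add1
  c5: issue MUL r2<-Mul1  regs: r0:3,r1:5,r2:Mul1,r3:Add2,r4:4,r5:Add1
  c6: CDB Add1=-9; issue MUL r4<-Mul2  regs: r0:3,r1:5,r2:Mul1,r3:Add2,r4:Mul2,r5:-9
  c7: CDB Add2=-2; stall  regs: r0:3,r1:5,r2:Mul1,r3:-2,r4:Mul2,r5:-9
  c8: stall  regs: r0:3,r1:5,r2:Mul1,r3:-2,r4:Mul2,r5:-9
  c9: stall  regs: r0:3,r1:5,r2:Mul1,r3:-2,r4:Mul2,r5:-9
  c10: stall  regs: r0:3,r1:5,r2:Mul1,r3:-2,r4:Mul2,r5:-9
  c11: CDB Mul1=-108; issue MUL r1<-Mul1  regs: r0:3,r1:Mul1,r2:-108,r3:-2,r4:Mul2,r5:-9
  c12: issue ADD r0<-Add1  regs: r0:Add1,r1:Mul1,r2:-108,r3:-2,r4:Mul2,r5:-9
  c13: issue SUB r1<-Add2  regs: r0:Add1,r1:Add2,r2:-108,r3:-2,r4:Mul2,r5:-9
  c14: stall  regs: r0:Add1,r1:Add2,r2:-108,r3:-2,r4:Mul2,r5:-9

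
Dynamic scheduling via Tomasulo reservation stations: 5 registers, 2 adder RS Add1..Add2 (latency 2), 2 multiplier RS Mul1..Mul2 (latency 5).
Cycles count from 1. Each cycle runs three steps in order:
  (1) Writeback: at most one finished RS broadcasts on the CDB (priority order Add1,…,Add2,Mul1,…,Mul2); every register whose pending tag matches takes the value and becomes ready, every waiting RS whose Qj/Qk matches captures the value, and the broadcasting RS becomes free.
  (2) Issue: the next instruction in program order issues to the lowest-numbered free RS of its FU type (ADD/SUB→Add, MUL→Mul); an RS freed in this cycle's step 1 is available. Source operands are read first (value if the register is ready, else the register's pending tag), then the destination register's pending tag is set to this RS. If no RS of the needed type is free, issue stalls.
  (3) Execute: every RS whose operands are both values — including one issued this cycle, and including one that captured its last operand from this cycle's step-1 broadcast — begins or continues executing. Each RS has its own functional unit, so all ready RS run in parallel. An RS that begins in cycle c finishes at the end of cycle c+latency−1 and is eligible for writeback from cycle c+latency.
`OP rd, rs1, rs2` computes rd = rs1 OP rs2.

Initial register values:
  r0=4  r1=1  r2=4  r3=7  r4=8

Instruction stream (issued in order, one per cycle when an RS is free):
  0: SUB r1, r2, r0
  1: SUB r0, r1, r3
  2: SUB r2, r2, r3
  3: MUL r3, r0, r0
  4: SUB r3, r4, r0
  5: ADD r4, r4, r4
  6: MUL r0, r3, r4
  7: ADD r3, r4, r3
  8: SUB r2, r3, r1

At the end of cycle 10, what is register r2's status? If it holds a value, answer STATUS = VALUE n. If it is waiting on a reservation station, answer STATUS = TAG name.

STATUS = TAG Add2

c1: issue SUB r1<-Add1 | r0:4,r1:Add1,r2:4,r3:7,r4:8
c2: issue SUB r0<-Add2 | r0:Add2,r1:Add1,r2:4,r3:7,r4:8
c3: CDB Add1=0; issue SUB r2<-Add1 | r0:Add2,r1:0,r2:Add1,r3:7,r4:8
c4: issue MUL r3<-Mul1 | r0:Add2,r1:0,r2:Add1,r3:Mul1,r4:8
c5: CDB Add1=-3; issue SUB r3<-Add1 | r0:Add2,r1:0,r2:-3,r3:Add1,r4:8
c6: CDB Add2=-7; issue ADD r4<-Add2 | r0:-7,r1:0,r2:-3,r3:Add1,r4:Add2
c7: issue MUL r0<-Mul2 | r0:Mul2,r1:0,r2:-3,r3:Add1,r4:Add2
c8: CDB Add1=15; issue ADD r3<-Add1 | r0:Mul2,r1:0,r2:-3,r3:Add1,r4:Add2
c9: CDB Add2=16; issue SUB r2<-Add2 | r0:Mul2,r1:0,r2:Add2,r3:Add1,r4:16
c10: - | r0:Mul2,r1:0,r2:Add2,r3:Add1,r4:16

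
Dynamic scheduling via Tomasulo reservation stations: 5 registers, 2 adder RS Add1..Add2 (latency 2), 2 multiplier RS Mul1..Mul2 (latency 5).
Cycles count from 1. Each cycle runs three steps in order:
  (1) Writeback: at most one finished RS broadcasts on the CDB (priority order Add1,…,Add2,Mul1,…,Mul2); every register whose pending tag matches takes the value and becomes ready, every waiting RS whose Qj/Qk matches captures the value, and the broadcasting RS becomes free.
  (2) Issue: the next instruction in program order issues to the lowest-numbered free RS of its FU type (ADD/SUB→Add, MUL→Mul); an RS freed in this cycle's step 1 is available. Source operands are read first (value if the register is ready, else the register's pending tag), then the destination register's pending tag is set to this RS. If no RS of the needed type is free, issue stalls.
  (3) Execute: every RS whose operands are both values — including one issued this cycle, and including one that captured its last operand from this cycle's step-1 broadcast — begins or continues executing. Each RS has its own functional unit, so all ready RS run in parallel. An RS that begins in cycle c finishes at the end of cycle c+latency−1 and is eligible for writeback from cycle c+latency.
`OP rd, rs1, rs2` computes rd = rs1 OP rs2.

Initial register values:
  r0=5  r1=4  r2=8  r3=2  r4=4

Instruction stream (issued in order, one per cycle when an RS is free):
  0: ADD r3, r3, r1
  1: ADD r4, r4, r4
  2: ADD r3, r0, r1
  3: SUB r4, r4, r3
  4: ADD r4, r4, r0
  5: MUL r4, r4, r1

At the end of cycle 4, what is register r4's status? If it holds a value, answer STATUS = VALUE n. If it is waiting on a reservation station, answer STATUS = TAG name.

STATUS = TAG Add2

c1: issue ADD r3<-Add1 | r0:5,r1:4,r2:8,r3:Add1,r4:4
c2: issue ADD r4<-Add2 | r0:5,r1:4,r2:8,r3:Add1,r4:Add2
c3: CDB Add1=6; issue ADD r3<-Add1 | r0:5,r1:4,r2:8,r3:Add1,r4:Add2
c4: CDB Add2=8; issue SUB r4<-Add2 | r0:5,r1:4,r2:8,r3:Add1,r4:Add2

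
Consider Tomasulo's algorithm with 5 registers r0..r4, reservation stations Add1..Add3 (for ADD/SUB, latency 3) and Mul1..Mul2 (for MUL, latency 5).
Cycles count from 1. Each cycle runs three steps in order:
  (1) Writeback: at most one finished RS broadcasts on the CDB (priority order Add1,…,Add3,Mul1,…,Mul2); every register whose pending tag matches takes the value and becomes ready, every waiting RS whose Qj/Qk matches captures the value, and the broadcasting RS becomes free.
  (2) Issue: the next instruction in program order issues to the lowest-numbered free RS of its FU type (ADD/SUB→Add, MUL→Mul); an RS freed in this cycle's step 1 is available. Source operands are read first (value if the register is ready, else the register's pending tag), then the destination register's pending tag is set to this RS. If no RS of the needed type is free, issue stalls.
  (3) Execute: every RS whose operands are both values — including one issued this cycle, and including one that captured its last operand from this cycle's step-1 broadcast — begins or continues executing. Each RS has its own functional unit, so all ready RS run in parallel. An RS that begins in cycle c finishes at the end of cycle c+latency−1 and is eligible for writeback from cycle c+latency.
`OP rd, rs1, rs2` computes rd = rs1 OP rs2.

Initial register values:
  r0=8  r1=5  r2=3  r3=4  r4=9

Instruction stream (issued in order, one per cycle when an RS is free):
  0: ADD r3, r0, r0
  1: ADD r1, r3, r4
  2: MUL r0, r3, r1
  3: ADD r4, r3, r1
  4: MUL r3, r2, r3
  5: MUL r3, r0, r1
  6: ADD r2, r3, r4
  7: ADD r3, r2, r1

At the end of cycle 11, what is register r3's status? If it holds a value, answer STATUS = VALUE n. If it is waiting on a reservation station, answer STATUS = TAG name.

  c1: issue ADD r3<-Add1  regs: r0:8,r1:5,r2:3,r3:Add1,r4:9
  c2: issue ADD r1<-Add2  regs: r0:8,r1:Add2,r2:3,r3:Add1,r4:9
  c3: issue MUL r0<-Mul1  regs: r0:Mul1,r1:Add2,r2:3,r3:Add1,r4:9
  c4: CDB Add1=16; issue ADD r4<-Add1  regs: r0:Mul1,r1:Add2,r2:3,r3:16,r4:Add1
  c5: issue MUL r3<-Mul2  regs: r0:Mul1,r1:Add2,r2:3,r3:Mul2,r4:Add1
  c6: stall  regs: r0:Mul1,r1:Add2,r2:3,r3:Mul2,r4:Add1
  c7: CDB Add2=25; stall  regs: r0:Mul1,r1:25,r2:3,r3:Mul2,r4:Add1
  c8: stall  regs: r0:Mul1,r1:25,r2:3,r3:Mul2,r4:Add1
  c9: stall  regs: r0:Mul1,r1:25,r2:3,r3:Mul2,r4:Add1
  c10: CDB Add1=41; stall  regs: r0:Mul1,r1:25,r2:3,r3:Mul2,r4:41
  c11: CDB Mul2=48; issue MUL r3<-Mul2  regs: r0:Mul1,r1:25,r2:3,r3:Mul2,r4:41

STATUS = TAG Mul2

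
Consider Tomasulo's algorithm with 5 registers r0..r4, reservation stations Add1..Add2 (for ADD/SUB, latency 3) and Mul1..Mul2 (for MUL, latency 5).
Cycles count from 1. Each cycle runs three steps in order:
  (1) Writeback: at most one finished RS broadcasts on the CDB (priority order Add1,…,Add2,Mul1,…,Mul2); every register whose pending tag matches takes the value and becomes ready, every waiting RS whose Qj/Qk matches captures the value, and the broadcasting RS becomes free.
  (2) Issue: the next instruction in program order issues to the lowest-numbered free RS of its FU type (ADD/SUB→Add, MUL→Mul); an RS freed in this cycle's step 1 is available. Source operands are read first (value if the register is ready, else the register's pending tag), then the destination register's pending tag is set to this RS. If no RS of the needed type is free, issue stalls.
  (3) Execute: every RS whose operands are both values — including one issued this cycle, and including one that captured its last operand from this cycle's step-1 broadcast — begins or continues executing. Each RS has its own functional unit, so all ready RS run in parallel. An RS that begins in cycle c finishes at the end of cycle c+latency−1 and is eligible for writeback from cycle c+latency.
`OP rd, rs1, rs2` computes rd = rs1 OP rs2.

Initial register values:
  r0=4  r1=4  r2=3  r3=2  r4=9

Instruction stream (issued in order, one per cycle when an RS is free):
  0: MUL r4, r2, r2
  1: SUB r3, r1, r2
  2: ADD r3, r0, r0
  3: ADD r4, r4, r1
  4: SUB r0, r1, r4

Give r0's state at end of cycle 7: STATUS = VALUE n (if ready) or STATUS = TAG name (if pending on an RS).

cycle 1: issue MUL r4<-Mul1 // r0:4,r1:4,r2:3,r3:2,r4:Mul1
cycle 2: issue SUB r3<-Add1 // r0:4,r1:4,r2:3,r3:Add1,r4:Mul1
cycle 3: issue ADD r3<-Add2 // r0:4,r1:4,r2:3,r3:Add2,r4:Mul1
cycle 4: stall // r0:4,r1:4,r2:3,r3:Add2,r4:Mul1
cycle 5: CDB Add1=1; issue ADD r4<-Add1 // r0:4,r1:4,r2:3,r3:Add2,r4:Add1
cycle 6: CDB Add2=8; issue SUB r0<-Add2 // r0:Add2,r1:4,r2:3,r3:8,r4:Add1
cycle 7: CDB Mul1=9 // r0:Add2,r1:4,r2:3,r3:8,r4:Add1

STATUS = TAG Add2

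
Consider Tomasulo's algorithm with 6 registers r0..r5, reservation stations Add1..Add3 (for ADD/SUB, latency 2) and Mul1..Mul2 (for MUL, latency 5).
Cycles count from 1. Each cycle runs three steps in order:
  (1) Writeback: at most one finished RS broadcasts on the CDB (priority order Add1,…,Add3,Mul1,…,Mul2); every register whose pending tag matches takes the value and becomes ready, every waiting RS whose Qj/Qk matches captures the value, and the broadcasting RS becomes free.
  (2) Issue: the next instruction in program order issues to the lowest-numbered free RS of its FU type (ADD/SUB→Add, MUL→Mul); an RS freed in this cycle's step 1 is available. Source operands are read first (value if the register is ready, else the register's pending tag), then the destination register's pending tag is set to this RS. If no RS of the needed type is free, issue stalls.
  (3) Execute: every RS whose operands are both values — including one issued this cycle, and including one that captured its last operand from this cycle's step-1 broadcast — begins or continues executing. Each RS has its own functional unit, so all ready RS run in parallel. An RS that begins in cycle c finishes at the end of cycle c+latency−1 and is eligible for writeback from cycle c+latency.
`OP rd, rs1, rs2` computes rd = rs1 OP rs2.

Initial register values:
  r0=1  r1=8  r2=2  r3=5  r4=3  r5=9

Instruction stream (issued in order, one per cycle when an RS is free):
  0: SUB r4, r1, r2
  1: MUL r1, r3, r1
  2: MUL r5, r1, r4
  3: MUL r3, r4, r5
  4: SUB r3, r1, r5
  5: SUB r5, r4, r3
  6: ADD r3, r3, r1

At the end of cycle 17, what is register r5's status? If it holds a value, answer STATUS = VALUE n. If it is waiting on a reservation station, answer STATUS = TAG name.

  c1: issue SUB r4<-Add1  regs: r0:1,r1:8,r2:2,r3:5,r4:Add1,r5:9
  c2: issue MUL r1<-Mul1  regs: r0:1,r1:Mul1,r2:2,r3:5,r4:Add1,r5:9
  c3: CDB Add1=6; issue MUL r5<-Mul2  regs: r0:1,r1:Mul1,r2:2,r3:5,r4:6,r5:Mul2
  c4: stall  regs: r0:1,r1:Mul1,r2:2,r3:5,r4:6,r5:Mul2
  c5: stall  regs: r0:1,r1:Mul1,r2:2,r3:5,r4:6,r5:Mul2
  c6: stall  regs: r0:1,r1:Mul1,r2:2,r3:5,r4:6,r5:Mul2
  c7: CDB Mul1=40; issue MUL r3<-Mul1  regs: r0:1,r1:40,r2:2,r3:Mul1,r4:6,r5:Mul2
  c8: issue SUB r3<-Add1  regs: r0:1,r1:40,r2:2,r3:Add1,r4:6,r5:Mul2
  c9: issue SUB r5<-Add2  regs: r0:1,r1:40,r2:2,r3:Add1,r4:6,r5:Add2
  c10: issue ADD r3<-Add3  regs: r0:1,r1:40,r2:2,r3:Add3,r4:6,r5:Add2
  c11: -  regs: r0:1,r1:40,r2:2,r3:Add3,r4:6,r5:Add2
  c12: CDB Mul2=240  regs: r0:1,r1:40,r2:2,r3:Add3,r4:6,r5:Add2
  c13: -  regs: r0:1,r1:40,r2:2,r3:Add3,r4:6,r5:Add2
  c14: CDB Add1=-200  regs: r0:1,r1:40,r2:2,r3:Add3,r4:6,r5:Add2
  c15: -  regs: r0:1,r1:40,r2:2,r3:Add3,r4:6,r5:Add2
  c16: CDB Add2=206  regs: r0:1,r1:40,r2:2,r3:Add3,r4:6,r5:206
  c17: CDB Add3=-160  regs: r0:1,r1:40,r2:2,r3:-160,r4:6,r5:206

STATUS = VALUE 206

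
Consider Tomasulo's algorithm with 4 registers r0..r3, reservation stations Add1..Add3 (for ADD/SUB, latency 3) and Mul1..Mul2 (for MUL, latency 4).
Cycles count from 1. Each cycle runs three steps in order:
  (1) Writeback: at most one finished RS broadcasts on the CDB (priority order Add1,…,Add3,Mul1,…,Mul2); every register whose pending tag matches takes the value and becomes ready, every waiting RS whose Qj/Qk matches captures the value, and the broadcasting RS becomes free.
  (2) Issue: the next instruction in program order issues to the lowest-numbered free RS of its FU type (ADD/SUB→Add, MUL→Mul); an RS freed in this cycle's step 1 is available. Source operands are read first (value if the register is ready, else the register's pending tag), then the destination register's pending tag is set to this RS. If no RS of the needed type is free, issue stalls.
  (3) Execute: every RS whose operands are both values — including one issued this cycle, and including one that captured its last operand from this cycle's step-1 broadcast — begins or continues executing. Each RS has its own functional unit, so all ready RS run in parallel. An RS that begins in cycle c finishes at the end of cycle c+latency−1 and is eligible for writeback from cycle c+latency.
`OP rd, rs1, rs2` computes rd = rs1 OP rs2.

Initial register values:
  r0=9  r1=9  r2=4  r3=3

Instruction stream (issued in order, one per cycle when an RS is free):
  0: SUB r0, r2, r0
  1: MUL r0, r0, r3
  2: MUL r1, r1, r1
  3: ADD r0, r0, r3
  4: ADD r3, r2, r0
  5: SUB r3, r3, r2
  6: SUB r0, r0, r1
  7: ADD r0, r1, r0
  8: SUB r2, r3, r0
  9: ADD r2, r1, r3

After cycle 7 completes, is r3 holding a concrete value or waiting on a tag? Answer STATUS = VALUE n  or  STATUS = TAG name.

STATUS = TAG Add3

  c1: issue SUB r0<-Add1  regs: r0:Add1,r1:9,r2:4,r3:3
  c2: issue MUL r0<-Mul1  regs: r0:Mul1,r1:9,r2:4,r3:3
  c3: issue MUL r1<-Mul2  regs: r0:Mul1,r1:Mul2,r2:4,r3:3
  c4: CDB Add1=-5; issue ADD r0<-Add1  regs: r0:Add1,r1:Mul2,r2:4,r3:3
  c5: issue ADD r3<-Add2  regs: r0:Add1,r1:Mul2,r2:4,r3:Add2
  c6: issue SUB r3<-Add3  regs: r0:Add1,r1:Mul2,r2:4,r3:Add3
  c7: CDB Mul2=81; stall  regs: r0:Add1,r1:81,r2:4,r3:Add3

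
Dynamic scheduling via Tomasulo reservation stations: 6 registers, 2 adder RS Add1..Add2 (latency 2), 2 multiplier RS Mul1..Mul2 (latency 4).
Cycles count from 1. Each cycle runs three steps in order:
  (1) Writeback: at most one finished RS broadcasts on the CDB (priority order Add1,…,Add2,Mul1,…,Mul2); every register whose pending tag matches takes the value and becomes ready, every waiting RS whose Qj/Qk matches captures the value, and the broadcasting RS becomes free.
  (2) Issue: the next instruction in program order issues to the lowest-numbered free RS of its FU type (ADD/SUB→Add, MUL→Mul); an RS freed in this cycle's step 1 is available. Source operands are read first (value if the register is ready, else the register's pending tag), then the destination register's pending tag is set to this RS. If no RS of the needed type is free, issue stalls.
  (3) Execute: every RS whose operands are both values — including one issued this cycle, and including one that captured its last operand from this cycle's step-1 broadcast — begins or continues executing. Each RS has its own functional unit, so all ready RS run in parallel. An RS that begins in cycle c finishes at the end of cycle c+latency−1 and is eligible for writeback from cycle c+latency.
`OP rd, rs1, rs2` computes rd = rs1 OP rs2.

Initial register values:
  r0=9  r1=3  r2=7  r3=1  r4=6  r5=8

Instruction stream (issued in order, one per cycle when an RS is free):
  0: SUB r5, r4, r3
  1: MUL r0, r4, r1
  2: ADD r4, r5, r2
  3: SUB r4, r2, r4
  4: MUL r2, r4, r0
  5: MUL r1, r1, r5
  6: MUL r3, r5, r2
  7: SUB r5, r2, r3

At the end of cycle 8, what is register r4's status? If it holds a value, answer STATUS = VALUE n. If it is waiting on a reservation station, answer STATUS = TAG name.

STATUS = VALUE -5

cycle 1: issue SUB r5<-Add1 // r0:9,r1:3,r2:7,r3:1,r4:6,r5:Add1
cycle 2: issue MUL r0<-Mul1 // r0:Mul1,r1:3,r2:7,r3:1,r4:6,r5:Add1
cycle 3: CDB Add1=5; issue ADD r4<-Add1 // r0:Mul1,r1:3,r2:7,r3:1,r4:Add1,r5:5
cycle 4: issue SUB r4<-Add2 // r0:Mul1,r1:3,r2:7,r3:1,r4:Add2,r5:5
cycle 5: CDB Add1=12; issue MUL r2<-Mul2 // r0:Mul1,r1:3,r2:Mul2,r3:1,r4:Add2,r5:5
cycle 6: CDB Mul1=18; issue MUL r1<-Mul1 // r0:18,r1:Mul1,r2:Mul2,r3:1,r4:Add2,r5:5
cycle 7: CDB Add2=-5; stall // r0:18,r1:Mul1,r2:Mul2,r3:1,r4:-5,r5:5
cycle 8: stall // r0:18,r1:Mul1,r2:Mul2,r3:1,r4:-5,r5:5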